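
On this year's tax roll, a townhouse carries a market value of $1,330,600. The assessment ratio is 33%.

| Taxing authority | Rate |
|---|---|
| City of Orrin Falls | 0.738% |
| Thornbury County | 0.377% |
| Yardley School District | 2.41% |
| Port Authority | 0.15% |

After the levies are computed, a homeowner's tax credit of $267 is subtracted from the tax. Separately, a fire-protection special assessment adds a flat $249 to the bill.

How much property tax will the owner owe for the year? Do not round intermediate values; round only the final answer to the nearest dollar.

Assessed value = $1,330,600 × 0.33 = $439,098
City of Orrin Falls: $439,098 × 0.00738 = $3,240.54324
Thornbury County: $439,098 × 0.00377 = $1,655.39946
Yardley School District: $439,098 × 0.0241 = $10,582.2618
Port Authority: $439,098 × 0.0015 = $658.647
Levies subtotal = $16,136.8515
After credit = $16,136.8515 − $267 = $15,869.8515
Total = $15,869.8515 + $249 = $16,118.8515

$16,119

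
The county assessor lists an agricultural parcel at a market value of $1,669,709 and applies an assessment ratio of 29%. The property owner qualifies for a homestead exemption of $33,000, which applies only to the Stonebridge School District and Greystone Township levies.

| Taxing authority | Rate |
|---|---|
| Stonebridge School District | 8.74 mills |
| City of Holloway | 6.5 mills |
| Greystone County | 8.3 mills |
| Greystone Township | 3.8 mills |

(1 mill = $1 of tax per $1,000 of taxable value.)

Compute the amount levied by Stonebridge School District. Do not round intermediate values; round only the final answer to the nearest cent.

$3,943.62

Assessed value = $1,669,709 × 0.29 = $484,215.61
Stonebridge School District taxable value = $484,215.61 − $33,000 = $451,215.61
Stonebridge School District levy = $451,215.61 × 0.00874 = $3,943.6244314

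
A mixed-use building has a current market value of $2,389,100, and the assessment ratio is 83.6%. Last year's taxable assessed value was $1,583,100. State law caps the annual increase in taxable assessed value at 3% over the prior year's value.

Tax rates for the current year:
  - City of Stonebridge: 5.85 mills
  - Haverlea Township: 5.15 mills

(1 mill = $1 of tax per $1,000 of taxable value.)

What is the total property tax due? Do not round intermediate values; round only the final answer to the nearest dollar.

$17,937

Uncapped assessed value = $2,389,100 × 0.836 = $1,997,287.6
Cap limit = $1,583,100 × 1.03 = $1,630,593
Taxable assessed value = min($1,997,287.6, $1,630,593) = $1,630,593 (cap binds)
City of Stonebridge: $1,630,593 × 0.00585 = $9,538.96905
Haverlea Township: $1,630,593 × 0.00515 = $8,397.55395
Total = $17,936.523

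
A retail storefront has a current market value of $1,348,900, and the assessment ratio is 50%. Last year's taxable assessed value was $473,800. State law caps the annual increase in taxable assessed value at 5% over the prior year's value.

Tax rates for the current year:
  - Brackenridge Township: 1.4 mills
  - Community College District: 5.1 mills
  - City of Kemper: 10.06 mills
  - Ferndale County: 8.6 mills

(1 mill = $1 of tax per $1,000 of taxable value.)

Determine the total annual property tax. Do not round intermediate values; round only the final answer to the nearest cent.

$12,516.85

Uncapped assessed value = $1,348,900 × 0.5 = $674,450
Cap limit = $473,800 × 1.05 = $497,490
Taxable assessed value = min($674,450, $497,490) = $497,490 (cap binds)
Brackenridge Township: $497,490 × 0.0014 = $696.486
Community College District: $497,490 × 0.0051 = $2,537.199
City of Kemper: $497,490 × 0.01006 = $5,004.7494
Ferndale County: $497,490 × 0.0086 = $4,278.414
Total = $12,516.8484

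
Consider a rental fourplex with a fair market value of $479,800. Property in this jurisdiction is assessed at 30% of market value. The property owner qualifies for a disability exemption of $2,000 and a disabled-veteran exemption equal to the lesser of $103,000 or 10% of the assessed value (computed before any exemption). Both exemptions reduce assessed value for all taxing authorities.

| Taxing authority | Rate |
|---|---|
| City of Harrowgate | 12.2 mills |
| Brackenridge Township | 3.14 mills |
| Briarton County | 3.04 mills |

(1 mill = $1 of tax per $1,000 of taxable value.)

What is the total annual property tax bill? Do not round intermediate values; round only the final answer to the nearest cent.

$2,344.30

Assessed value = $479,800 × 0.3 = $143,940
Disabled-veteran exemption = min($103,000, 10% × $143,940) = min($103,000, $14,394) = $14,394 (percentage binds)
Taxable value = $143,940 − $2,000 − $14,394 = $127,546
City of Harrowgate: $127,546 × 0.0122 = $1,556.0612
Brackenridge Township: $127,546 × 0.00314 = $400.49444
Briarton County: $127,546 × 0.00304 = $387.73984
Total = $2,344.29548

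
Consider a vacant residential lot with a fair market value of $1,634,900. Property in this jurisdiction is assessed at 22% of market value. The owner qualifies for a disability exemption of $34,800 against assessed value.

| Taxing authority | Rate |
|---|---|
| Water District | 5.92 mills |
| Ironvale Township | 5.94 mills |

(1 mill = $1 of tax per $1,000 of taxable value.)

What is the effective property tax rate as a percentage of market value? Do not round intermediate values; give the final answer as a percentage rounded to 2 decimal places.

0.24%

Assessed value = $1,634,900 × 0.22 = $359,678
Taxable value = $359,678 − $34,800 = $324,878
Water District: $324,878 × 0.00592 = $1,923.27776
Ironvale Township: $324,878 × 0.00594 = $1,929.77532
Total tax = $3,853.05308
Effective rate = $3,853.05308 ÷ $1,634,900 = 0.24% of market value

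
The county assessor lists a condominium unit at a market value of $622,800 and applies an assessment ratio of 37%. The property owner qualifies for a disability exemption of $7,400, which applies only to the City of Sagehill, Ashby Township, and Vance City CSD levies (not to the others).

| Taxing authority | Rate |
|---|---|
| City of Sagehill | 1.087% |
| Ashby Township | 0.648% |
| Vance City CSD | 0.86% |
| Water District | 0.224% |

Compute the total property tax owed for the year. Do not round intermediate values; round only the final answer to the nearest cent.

$6,303.96

Assessed value = $622,800 × 0.37 = $230,436
City of Sagehill: ($230,436 − $7,400) × 0.01087 = $223,036 × 0.01087 = $2,424.40132
Ashby Township: ($230,436 − $7,400) × 0.00648 = $223,036 × 0.00648 = $1,445.27328
Vance City CSD: ($230,436 − $7,400) × 0.0086 = $223,036 × 0.0086 = $1,918.1096
Water District: $230,436 × 0.00224 = $516.17664
Total = $6,303.96084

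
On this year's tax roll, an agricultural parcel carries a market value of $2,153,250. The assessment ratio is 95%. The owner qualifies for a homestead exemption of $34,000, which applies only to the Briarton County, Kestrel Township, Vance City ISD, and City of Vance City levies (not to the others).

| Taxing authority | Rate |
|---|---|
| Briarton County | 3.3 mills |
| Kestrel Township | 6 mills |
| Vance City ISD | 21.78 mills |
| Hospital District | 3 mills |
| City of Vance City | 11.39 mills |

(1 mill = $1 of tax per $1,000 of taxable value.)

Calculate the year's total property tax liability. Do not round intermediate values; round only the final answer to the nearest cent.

$91,568.88

Assessed value = $2,153,250 × 0.95 = $2,045,587.5
Briarton County: ($2,045,587.5 − $34,000) × 0.0033 = $2,011,587.5 × 0.0033 = $6,638.23875
Kestrel Township: ($2,045,587.5 − $34,000) × 0.006 = $2,011,587.5 × 0.006 = $12,069.525
Vance City ISD: ($2,045,587.5 − $34,000) × 0.02178 = $2,011,587.5 × 0.02178 = $43,812.37575
Hospital District: $2,045,587.5 × 0.003 = $6,136.7625
City of Vance City: ($2,045,587.5 − $34,000) × 0.01139 = $2,011,587.5 × 0.01139 = $22,911.981625
Total = $91,568.883625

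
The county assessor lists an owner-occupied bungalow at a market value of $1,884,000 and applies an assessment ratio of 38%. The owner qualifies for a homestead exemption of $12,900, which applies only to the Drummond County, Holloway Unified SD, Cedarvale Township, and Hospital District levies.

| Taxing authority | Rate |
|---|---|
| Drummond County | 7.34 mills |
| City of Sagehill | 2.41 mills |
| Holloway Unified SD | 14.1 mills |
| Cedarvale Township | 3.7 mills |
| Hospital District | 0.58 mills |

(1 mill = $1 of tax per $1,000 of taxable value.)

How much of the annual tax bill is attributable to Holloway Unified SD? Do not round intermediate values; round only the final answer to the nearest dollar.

$9,913

Assessed value = $1,884,000 × 0.38 = $715,920
Holloway Unified SD taxable value = $715,920 − $12,900 = $703,020
Holloway Unified SD levy = $703,020 × 0.0141 = $9,912.582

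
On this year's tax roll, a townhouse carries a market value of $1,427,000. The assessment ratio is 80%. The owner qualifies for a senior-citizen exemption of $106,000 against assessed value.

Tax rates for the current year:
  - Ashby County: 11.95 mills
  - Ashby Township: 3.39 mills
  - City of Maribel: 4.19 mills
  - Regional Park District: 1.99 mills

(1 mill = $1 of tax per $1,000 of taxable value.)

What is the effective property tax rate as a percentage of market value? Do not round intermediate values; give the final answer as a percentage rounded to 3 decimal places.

1.562%

Assessed value = $1,427,000 × 0.8 = $1,141,600
Taxable value = $1,141,600 − $106,000 = $1,035,600
Ashby County: $1,035,600 × 0.01195 = $12,375.42
Ashby Township: $1,035,600 × 0.00339 = $3,510.684
City of Maribel: $1,035,600 × 0.00419 = $4,339.164
Regional Park District: $1,035,600 × 0.00199 = $2,060.844
Total tax = $22,286.112
Effective rate = $22,286.112 ÷ $1,427,000 = 1.562% of market value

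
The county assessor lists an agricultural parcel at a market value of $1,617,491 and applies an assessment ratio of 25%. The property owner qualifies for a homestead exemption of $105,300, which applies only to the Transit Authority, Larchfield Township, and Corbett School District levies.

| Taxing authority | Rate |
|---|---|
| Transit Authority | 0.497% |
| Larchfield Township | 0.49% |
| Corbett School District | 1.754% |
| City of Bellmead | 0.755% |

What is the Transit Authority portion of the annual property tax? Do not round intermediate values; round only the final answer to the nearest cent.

Assessed value = $1,617,491 × 0.25 = $404,372.75
Transit Authority taxable value = $404,372.75 − $105,300 = $299,072.75
Transit Authority levy = $299,072.75 × 0.00497 = $1,486.3915675

$1,486.39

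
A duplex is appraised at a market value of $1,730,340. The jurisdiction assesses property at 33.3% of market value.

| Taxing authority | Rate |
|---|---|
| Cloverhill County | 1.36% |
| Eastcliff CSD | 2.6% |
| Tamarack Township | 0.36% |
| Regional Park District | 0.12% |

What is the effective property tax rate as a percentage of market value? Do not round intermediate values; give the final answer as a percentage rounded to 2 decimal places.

1.48%

Assessed value = $1,730,340 × 0.333 = $576,203.22
Cloverhill County: $576,203.22 × 0.0136 = $7,836.363792
Eastcliff CSD: $576,203.22 × 0.026 = $14,981.28372
Tamarack Township: $576,203.22 × 0.0036 = $2,074.331592
Regional Park District: $576,203.22 × 0.0012 = $691.443864
Total tax = $25,583.422968
Effective rate = $25,583.422968 ÷ $1,730,340 = 1.48% of market value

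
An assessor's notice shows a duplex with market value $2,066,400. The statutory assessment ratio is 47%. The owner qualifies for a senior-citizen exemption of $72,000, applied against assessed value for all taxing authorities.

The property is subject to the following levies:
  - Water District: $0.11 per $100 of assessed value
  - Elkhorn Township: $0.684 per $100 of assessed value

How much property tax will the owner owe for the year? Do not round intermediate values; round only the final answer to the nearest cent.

Assessed value = $2,066,400 × 0.47 = $971,208
Taxable value = $971,208 − $72,000 = $899,208
Water District: $899,208 × 0.0011 = $989.1288
Elkhorn Township: $899,208 × 0.00684 = $6,150.58272
Total = $989.1288 + $6,150.58272 = $7,139.71152

$7,139.71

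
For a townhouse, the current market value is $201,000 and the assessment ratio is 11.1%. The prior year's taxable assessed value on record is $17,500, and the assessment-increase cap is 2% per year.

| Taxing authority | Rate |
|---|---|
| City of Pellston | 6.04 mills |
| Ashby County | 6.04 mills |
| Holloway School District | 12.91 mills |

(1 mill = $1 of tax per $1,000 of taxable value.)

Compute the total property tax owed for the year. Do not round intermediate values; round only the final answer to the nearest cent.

$446.07

Uncapped assessed value = $201,000 × 0.111 = $22,311
Cap limit = $17,500 × 1.02 = $17,850
Taxable assessed value = min($22,311, $17,850) = $17,850 (cap binds)
City of Pellston: $17,850 × 0.00604 = $107.814
Ashby County: $17,850 × 0.00604 = $107.814
Holloway School District: $17,850 × 0.01291 = $230.4435
Total = $446.0715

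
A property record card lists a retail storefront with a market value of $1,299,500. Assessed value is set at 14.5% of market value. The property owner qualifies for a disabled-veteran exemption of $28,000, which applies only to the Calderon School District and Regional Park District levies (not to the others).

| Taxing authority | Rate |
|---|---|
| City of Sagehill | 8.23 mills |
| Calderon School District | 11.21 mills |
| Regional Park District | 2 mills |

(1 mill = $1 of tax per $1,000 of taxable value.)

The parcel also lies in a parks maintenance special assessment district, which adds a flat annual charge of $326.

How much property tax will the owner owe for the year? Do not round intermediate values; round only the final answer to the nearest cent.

$3,996.01

Assessed value = $1,299,500 × 0.145 = $188,427.5
City of Sagehill: $188,427.5 × 0.00823 = $1,550.758325
Calderon School District: ($188,427.5 − $28,000) × 0.01121 = $160,427.5 × 0.01121 = $1,798.392275
Regional Park District: ($188,427.5 − $28,000) × 0.002 = $160,427.5 × 0.002 = $320.855
Levies subtotal = $3,670.0056
Total = $3,670.0056 + $326 = $3,996.0056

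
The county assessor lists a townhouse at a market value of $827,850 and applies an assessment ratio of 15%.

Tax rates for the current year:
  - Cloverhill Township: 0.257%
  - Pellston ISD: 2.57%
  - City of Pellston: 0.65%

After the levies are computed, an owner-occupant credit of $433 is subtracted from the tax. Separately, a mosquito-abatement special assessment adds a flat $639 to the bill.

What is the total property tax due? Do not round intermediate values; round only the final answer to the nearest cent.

Assessed value = $827,850 × 0.15 = $124,177.5
Cloverhill Township: $124,177.5 × 0.00257 = $319.136175
Pellston ISD: $124,177.5 × 0.0257 = $3,191.36175
City of Pellston: $124,177.5 × 0.0065 = $807.15375
Levies subtotal = $4,317.651675
After credit = $4,317.651675 − $433 = $3,884.651675
Total = $3,884.651675 + $639 = $4,523.651675

$4,523.65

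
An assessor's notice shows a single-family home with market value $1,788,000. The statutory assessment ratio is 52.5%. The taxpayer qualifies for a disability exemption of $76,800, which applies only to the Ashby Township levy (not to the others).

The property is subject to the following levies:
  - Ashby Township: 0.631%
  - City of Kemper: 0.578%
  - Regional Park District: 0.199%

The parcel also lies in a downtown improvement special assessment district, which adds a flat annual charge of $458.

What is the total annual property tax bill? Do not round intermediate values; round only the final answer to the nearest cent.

$13,190.29

Assessed value = $1,788,000 × 0.525 = $938,700
Ashby Township: ($938,700 − $76,800) × 0.00631 = $861,900 × 0.00631 = $5,438.589
City of Kemper: $938,700 × 0.00578 = $5,425.686
Regional Park District: $938,700 × 0.00199 = $1,868.013
Levies subtotal = $12,732.288
Total = $12,732.288 + $458 = $13,190.288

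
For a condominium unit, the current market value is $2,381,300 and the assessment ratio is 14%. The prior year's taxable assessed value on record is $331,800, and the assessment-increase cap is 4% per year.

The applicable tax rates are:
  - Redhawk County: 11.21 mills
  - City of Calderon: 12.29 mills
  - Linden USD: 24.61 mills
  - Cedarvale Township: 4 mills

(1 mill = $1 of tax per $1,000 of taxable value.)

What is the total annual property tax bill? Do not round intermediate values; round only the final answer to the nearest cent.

$17,372.54

Uncapped assessed value = $2,381,300 × 0.14 = $333,382
Cap limit = $331,800 × 1.04 = $345,072
Taxable assessed value = min($333,382, $345,072) = $333,382 (cap does not bind)
Redhawk County: $333,382 × 0.01121 = $3,737.21222
City of Calderon: $333,382 × 0.01229 = $4,097.26478
Linden USD: $333,382 × 0.02461 = $8,204.53102
Cedarvale Township: $333,382 × 0.004 = $1,333.528
Total = $17,372.53602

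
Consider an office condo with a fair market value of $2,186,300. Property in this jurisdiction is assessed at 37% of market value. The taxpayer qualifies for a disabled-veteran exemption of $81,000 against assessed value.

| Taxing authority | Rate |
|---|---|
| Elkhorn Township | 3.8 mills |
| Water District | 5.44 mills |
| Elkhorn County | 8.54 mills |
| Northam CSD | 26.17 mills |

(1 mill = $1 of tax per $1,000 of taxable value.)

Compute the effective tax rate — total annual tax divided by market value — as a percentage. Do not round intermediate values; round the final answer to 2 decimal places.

1.46%

Assessed value = $2,186,300 × 0.37 = $808,931
Taxable value = $808,931 − $81,000 = $727,931
Elkhorn Township: $727,931 × 0.0038 = $2,766.1378
Water District: $727,931 × 0.00544 = $3,959.94464
Elkhorn County: $727,931 × 0.00854 = $6,216.53074
Northam CSD: $727,931 × 0.02617 = $19,049.95427
Total tax = $31,992.56745
Effective rate = $31,992.56745 ÷ $2,186,300 = 1.46% of market value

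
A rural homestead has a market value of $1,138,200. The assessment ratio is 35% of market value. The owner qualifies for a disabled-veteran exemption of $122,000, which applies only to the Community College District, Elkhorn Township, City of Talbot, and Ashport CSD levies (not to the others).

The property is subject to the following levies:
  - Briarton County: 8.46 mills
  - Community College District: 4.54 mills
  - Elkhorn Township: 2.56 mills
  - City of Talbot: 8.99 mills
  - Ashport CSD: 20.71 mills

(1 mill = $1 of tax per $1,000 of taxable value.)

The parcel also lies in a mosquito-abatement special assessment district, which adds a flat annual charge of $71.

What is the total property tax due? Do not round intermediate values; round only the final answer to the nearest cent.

Assessed value = $1,138,200 × 0.35 = $398,370
Briarton County: $398,370 × 0.00846 = $3,370.2102
Community College District: ($398,370 − $122,000) × 0.00454 = $276,370 × 0.00454 = $1,254.7198
Elkhorn Township: ($398,370 − $122,000) × 0.00256 = $276,370 × 0.00256 = $707.5072
City of Talbot: ($398,370 − $122,000) × 0.00899 = $276,370 × 0.00899 = $2,484.5663
Ashport CSD: ($398,370 − $122,000) × 0.02071 = $276,370 × 0.02071 = $5,723.6227
Levies subtotal = $13,540.6262
Total = $13,540.6262 + $71 = $13,611.6262

$13,611.63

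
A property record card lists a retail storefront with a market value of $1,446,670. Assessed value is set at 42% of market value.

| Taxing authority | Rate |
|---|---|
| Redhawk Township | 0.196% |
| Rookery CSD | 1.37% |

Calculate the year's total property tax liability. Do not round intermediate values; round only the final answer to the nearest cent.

Assessed value = $1,446,670 × 0.42 = $607,601.4
Redhawk Township: $607,601.4 × 0.00196 = $1,190.898744
Rookery CSD: $607,601.4 × 0.0137 = $8,324.13918
Total = $1,190.898744 + $8,324.13918 = $9,515.037924

$9,515.04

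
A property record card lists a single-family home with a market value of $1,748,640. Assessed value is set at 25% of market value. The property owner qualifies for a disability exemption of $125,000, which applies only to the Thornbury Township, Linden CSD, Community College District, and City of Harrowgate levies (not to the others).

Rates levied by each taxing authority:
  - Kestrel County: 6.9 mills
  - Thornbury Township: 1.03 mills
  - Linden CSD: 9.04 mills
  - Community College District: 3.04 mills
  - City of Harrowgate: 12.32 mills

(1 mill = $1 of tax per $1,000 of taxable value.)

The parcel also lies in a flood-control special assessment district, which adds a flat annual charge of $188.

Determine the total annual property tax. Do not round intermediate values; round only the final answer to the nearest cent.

Assessed value = $1,748,640 × 0.25 = $437,160
Kestrel County: $437,160 × 0.0069 = $3,016.404
Thornbury Township: ($437,160 − $125,000) × 0.00103 = $312,160 × 0.00103 = $321.5248
Linden CSD: ($437,160 − $125,000) × 0.00904 = $312,160 × 0.00904 = $2,821.9264
Community College District: ($437,160 − $125,000) × 0.00304 = $312,160 × 0.00304 = $948.9664
City of Harrowgate: ($437,160 − $125,000) × 0.01232 = $312,160 × 0.01232 = $3,845.8112
Levies subtotal = $10,954.6328
Total = $10,954.6328 + $188 = $11,142.6328

$11,142.63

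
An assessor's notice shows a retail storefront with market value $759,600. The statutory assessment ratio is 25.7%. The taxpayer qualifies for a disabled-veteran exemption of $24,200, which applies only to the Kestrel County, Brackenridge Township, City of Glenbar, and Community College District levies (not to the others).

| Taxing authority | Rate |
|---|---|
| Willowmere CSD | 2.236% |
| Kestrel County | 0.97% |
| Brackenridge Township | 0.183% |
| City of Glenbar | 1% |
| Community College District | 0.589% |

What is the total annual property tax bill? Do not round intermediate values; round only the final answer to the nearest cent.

$9,054.35

Assessed value = $759,600 × 0.257 = $195,217.2
Willowmere CSD: $195,217.2 × 0.02236 = $4,365.056592
Kestrel County: ($195,217.2 − $24,200) × 0.0097 = $171,017.2 × 0.0097 = $1,658.86684
Brackenridge Township: ($195,217.2 − $24,200) × 0.00183 = $171,017.2 × 0.00183 = $312.961476
City of Glenbar: ($195,217.2 − $24,200) × 0.01 = $171,017.2 × 0.01 = $1,710.172
Community College District: ($195,217.2 − $24,200) × 0.00589 = $171,017.2 × 0.00589 = $1,007.291308
Total = $9,054.348216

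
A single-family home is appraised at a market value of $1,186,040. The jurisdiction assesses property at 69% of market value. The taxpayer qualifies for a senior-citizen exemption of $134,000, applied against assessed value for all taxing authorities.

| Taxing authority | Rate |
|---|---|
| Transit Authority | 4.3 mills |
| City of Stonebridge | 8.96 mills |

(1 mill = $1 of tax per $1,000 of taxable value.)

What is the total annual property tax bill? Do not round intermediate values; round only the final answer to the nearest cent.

Assessed value = $1,186,040 × 0.69 = $818,367.6
Taxable value = $818,367.6 − $134,000 = $684,367.6
Transit Authority: $684,367.6 × 0.0043 = $2,942.78068
City of Stonebridge: $684,367.6 × 0.00896 = $6,131.933696
Total = $2,942.78068 + $6,131.933696 = $9,074.714376

$9,074.71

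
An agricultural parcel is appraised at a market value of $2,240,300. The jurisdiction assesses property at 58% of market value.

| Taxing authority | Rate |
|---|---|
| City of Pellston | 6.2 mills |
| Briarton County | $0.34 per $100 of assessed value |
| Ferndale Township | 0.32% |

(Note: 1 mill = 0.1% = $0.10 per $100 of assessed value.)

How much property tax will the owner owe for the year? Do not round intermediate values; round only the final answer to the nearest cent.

Assessed value = $2,240,300 × 0.58 = $1,299,374
City of Pellston: $1,299,374 × 0.0062 = $8,056.1188
Briarton County: $1,299,374 × 0.0034 = $4,417.8716
Ferndale Township: $1,299,374 × 0.0032 = $4,157.9968
Total = $16,631.9872

$16,631.99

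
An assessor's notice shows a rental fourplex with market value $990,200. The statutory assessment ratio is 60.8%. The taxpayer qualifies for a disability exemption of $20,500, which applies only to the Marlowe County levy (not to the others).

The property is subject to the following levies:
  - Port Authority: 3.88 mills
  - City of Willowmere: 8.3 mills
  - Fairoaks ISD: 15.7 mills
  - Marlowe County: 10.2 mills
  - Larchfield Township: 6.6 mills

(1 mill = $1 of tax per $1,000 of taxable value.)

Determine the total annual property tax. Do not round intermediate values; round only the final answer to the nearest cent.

Assessed value = $990,200 × 0.608 = $602,041.6
Port Authority: $602,041.6 × 0.00388 = $2,335.921408
City of Willowmere: $602,041.6 × 0.0083 = $4,996.94528
Fairoaks ISD: $602,041.6 × 0.0157 = $9,452.05312
Marlowe County: ($602,041.6 − $20,500) × 0.0102 = $581,541.6 × 0.0102 = $5,931.72432
Larchfield Township: $602,041.6 × 0.0066 = $3,973.47456
Total = $26,690.118688

$26,690.12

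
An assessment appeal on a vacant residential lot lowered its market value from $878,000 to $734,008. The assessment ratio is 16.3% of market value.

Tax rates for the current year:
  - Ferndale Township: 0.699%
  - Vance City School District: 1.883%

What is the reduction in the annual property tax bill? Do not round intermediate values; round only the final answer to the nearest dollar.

$606

Old assessed value = $878,000 × 0.163 = $143,114
New assessed value = $734,008 × 0.163 = $119,643.304
Combined rate = 0.00699 + 0.01883 = 0.02582
Old tax = $143,114 × 0.02582 = $3,695.20348
New tax = $119,643.304 × 0.02582 = $3,089.19010928
Reduction = $3,695.20348 − $3,089.19010928 = $606.01337072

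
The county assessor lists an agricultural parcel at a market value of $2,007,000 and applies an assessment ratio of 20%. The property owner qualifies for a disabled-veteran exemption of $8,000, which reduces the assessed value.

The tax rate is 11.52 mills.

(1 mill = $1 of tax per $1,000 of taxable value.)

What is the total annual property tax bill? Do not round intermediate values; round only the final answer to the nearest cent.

Assessed value = $2,007,000 × 0.2 = $401,400
Taxable value = $401,400 − $8,000 = $393,400
Tax = $393,400 × 0.01152 = $4,531.968

$4,531.97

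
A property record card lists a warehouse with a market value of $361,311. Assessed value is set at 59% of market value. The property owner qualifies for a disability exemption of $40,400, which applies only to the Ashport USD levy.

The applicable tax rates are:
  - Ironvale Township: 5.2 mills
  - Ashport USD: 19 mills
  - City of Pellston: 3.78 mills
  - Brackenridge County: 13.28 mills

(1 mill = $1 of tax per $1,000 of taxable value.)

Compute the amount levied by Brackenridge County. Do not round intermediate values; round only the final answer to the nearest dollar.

$2,831

Assessed value = $361,311 × 0.59 = $213,173.49
Brackenridge County taxable value = $213,173.49 (exemption does not apply)
Brackenridge County levy = $213,173.49 × 0.01328 = $2,830.9439472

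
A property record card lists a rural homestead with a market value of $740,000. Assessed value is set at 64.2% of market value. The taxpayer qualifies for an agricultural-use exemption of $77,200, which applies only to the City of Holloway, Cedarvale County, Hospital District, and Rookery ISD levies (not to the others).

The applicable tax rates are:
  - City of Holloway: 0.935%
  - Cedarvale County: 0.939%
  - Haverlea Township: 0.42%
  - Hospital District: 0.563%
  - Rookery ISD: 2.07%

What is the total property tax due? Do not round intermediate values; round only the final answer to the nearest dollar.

Assessed value = $740,000 × 0.642 = $475,080
City of Holloway: ($475,080 − $77,200) × 0.00935 = $397,880 × 0.00935 = $3,720.178
Cedarvale County: ($475,080 − $77,200) × 0.00939 = $397,880 × 0.00939 = $3,736.0932
Haverlea Township: $475,080 × 0.0042 = $1,995.336
Hospital District: ($475,080 − $77,200) × 0.00563 = $397,880 × 0.00563 = $2,240.0644
Rookery ISD: ($475,080 − $77,200) × 0.0207 = $397,880 × 0.0207 = $8,236.116
Total = $19,927.7876

$19,928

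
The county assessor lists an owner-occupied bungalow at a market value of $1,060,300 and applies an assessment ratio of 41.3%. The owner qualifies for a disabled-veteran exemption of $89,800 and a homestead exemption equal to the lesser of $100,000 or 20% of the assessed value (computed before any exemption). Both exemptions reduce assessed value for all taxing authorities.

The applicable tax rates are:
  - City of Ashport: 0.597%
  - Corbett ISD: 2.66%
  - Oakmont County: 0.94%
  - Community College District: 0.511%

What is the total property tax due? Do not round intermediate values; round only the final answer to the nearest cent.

$12,265.43

Assessed value = $1,060,300 × 0.413 = $437,903.9
Homestead exemption = min($100,000, 20% × $437,903.9) = min($100,000, $87,580.78) = $87,580.78 (percentage binds)
Taxable value = $437,903.9 − $89,800 − $87,580.78 = $260,523.12
City of Ashport: $260,523.12 × 0.00597 = $1,555.3230264
Corbett ISD: $260,523.12 × 0.0266 = $6,929.914992
Oakmont County: $260,523.12 × 0.0094 = $2,448.917328
Community College District: $260,523.12 × 0.00511 = $1,331.2731432
Total = $12,265.4284896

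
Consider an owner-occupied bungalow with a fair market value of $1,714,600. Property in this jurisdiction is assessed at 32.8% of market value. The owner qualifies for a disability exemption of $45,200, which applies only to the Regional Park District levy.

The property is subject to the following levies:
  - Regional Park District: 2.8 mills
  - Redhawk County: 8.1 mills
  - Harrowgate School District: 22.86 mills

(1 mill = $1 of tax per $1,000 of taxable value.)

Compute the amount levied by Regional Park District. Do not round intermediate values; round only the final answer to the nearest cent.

Assessed value = $1,714,600 × 0.328 = $562,388.8
Regional Park District taxable value = $562,388.8 − $45,200 = $517,188.8
Regional Park District levy = $517,188.8 × 0.0028 = $1,448.12864

$1,448.13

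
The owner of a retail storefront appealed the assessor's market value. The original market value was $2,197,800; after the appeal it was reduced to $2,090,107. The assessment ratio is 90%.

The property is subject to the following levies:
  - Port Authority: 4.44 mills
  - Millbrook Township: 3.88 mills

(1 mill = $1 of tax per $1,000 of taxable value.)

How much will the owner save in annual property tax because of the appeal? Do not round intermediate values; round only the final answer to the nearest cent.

$806.41

Old assessed value = $2,197,800 × 0.9 = $1,978,020
New assessed value = $2,090,107 × 0.9 = $1,881,096.3
Combined rate = 0.00444 + 0.00388 = 0.00832
Old tax = $1,978,020 × 0.00832 = $16,457.1264
New tax = $1,881,096.3 × 0.00832 = $15,650.721216
Reduction = $16,457.1264 − $15,650.721216 = $806.405184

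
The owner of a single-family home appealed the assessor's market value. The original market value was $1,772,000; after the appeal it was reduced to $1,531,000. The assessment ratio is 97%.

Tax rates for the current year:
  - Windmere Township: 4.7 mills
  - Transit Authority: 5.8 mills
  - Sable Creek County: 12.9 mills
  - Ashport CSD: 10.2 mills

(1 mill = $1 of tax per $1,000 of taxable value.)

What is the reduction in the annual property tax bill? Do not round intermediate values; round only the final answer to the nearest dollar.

$7,855

Old assessed value = $1,772,000 × 0.97 = $1,718,840
New assessed value = $1,531,000 × 0.97 = $1,485,070
Combined rate = 0.0047 + 0.0058 + 0.0129 + 0.0102 = 0.0336
Old tax = $1,718,840 × 0.0336 = $57,753.024
New tax = $1,485,070 × 0.0336 = $49,898.352
Reduction = $57,753.024 − $49,898.352 = $7,854.672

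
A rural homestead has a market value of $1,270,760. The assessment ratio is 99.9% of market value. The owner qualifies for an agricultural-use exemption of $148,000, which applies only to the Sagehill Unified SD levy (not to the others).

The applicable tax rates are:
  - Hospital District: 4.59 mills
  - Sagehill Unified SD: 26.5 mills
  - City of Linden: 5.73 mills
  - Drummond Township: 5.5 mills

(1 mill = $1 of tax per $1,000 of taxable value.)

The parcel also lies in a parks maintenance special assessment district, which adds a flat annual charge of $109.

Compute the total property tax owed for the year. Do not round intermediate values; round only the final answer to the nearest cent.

$49,911.78

Assessed value = $1,270,760 × 0.999 = $1,269,489.24
Hospital District: $1,269,489.24 × 0.00459 = $5,826.9556116
Sagehill Unified SD: ($1,269,489.24 − $148,000) × 0.0265 = $1,121,489.24 × 0.0265 = $29,719.46486
City of Linden: $1,269,489.24 × 0.00573 = $7,274.1733452
Drummond Township: $1,269,489.24 × 0.0055 = $6,982.19082
Levies subtotal = $49,802.7846368
Total = $49,802.7846368 + $109 = $49,911.7846368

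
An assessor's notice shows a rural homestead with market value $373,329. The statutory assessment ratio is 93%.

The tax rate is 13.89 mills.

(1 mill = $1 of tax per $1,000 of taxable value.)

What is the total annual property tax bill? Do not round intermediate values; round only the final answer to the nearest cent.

$4,822.55

Assessed value = $373,329 × 0.93 = $347,195.97
Tax = $347,195.97 × 0.01389 = $4,822.5520233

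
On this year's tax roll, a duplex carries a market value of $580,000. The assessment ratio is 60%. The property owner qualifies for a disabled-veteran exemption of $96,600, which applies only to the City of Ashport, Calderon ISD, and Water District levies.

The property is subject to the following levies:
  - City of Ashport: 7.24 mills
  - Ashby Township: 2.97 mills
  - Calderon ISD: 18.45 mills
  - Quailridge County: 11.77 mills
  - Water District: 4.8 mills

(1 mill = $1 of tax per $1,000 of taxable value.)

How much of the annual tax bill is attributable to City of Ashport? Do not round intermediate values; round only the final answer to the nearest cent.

Assessed value = $580,000 × 0.6 = $348,000
City of Ashport taxable value = $348,000 − $96,600 = $251,400
City of Ashport levy = $251,400 × 0.00724 = $1,820.136

$1,820.14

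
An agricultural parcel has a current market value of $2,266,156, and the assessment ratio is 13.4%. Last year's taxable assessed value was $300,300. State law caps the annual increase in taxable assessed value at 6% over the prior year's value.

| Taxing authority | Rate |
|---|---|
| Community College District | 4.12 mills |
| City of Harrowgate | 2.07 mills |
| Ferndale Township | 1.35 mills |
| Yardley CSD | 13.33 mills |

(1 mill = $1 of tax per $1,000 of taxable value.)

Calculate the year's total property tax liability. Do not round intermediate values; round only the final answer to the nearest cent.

Uncapped assessed value = $2,266,156 × 0.134 = $303,664.904
Cap limit = $300,300 × 1.06 = $318,318
Taxable assessed value = min($303,664.904, $318,318) = $303,664.904 (cap does not bind)
Community College District: $303,664.904 × 0.00412 = $1,251.09940448
City of Harrowgate: $303,664.904 × 0.00207 = $628.58635128
Ferndale Township: $303,664.904 × 0.00135 = $409.9476204
Yardley CSD: $303,664.904 × 0.01333 = $4,047.85317032
Total = $6,337.48654648

$6,337.49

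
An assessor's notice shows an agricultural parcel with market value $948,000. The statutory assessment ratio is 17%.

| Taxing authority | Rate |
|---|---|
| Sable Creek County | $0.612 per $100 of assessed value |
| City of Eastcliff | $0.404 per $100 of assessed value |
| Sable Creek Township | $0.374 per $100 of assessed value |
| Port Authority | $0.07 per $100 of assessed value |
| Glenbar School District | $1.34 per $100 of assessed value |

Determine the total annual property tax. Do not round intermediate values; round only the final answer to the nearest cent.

$4,512.48

Assessed value = $948,000 × 0.17 = $161,160
Sable Creek County: $161,160 × 0.00612 = $986.2992
City of Eastcliff: $161,160 × 0.00404 = $651.0864
Sable Creek Township: $161,160 × 0.00374 = $602.7384
Port Authority: $161,160 × 0.0007 = $112.812
Glenbar School District: $161,160 × 0.0134 = $2,159.544
Total = $986.2992 + $651.0864 + $602.7384 + $112.812 + $2,159.544 = $4,512.48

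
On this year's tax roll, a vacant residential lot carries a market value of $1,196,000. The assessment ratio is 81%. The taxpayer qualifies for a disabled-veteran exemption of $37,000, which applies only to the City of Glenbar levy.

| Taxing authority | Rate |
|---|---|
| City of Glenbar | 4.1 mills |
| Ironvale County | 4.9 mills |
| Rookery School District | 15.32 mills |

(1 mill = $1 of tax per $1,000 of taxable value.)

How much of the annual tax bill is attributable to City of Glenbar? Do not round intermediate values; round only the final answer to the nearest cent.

Assessed value = $1,196,000 × 0.81 = $968,760
City of Glenbar taxable value = $968,760 − $37,000 = $931,760
City of Glenbar levy = $931,760 × 0.0041 = $3,820.216

$3,820.22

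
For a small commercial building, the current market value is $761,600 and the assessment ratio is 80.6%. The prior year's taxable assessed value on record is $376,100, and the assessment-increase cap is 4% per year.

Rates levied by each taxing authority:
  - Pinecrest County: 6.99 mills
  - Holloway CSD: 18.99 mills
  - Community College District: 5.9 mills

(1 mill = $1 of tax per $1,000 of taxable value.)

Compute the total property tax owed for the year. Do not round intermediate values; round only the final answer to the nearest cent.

Uncapped assessed value = $761,600 × 0.806 = $613,849.6
Cap limit = $376,100 × 1.04 = $391,144
Taxable assessed value = min($613,849.6, $391,144) = $391,144 (cap binds)
Pinecrest County: $391,144 × 0.00699 = $2,734.09656
Holloway CSD: $391,144 × 0.01899 = $7,427.82456
Community College District: $391,144 × 0.0059 = $2,307.7496
Total = $12,469.67072

$12,469.67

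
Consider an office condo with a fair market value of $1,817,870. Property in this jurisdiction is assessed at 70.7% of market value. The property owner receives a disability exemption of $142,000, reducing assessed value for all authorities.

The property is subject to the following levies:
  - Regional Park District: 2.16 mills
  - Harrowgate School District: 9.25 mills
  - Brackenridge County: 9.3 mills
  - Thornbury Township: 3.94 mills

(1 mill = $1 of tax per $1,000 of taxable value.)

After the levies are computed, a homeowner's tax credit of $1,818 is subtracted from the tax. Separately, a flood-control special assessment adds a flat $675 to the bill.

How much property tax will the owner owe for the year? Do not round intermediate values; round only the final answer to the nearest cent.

$27,037.72

Assessed value = $1,817,870 × 0.707 = $1,285,234.09
Taxable value = $1,285,234.09 − $142,000 = $1,143,234.09
Regional Park District: $1,143,234.09 × 0.00216 = $2,469.3856344
Harrowgate School District: $1,143,234.09 × 0.00925 = $10,574.9153325
Brackenridge County: $1,143,234.09 × 0.0093 = $10,632.077037
Thornbury Township: $1,143,234.09 × 0.00394 = $4,504.3423146
Levies subtotal = $28,180.7203185
After credit = $28,180.7203185 − $1,818 = $26,362.7203185
Total = $26,362.7203185 + $675 = $27,037.7203185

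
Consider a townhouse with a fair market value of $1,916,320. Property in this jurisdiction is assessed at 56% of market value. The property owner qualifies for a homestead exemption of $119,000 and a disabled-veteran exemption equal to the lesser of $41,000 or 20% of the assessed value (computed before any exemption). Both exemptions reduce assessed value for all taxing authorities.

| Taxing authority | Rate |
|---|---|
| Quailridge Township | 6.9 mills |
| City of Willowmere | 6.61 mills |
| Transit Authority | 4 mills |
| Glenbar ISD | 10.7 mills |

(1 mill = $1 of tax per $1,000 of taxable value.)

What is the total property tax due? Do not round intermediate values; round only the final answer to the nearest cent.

$25,759.66

Assessed value = $1,916,320 × 0.56 = $1,073,139.2
Disabled-veteran exemption = min($41,000, 20% × $1,073,139.2) = min($41,000, $214,627.84) = $41,000 (dollar cap binds)
Taxable value = $1,073,139.2 − $119,000 − $41,000 = $913,139.2
Quailridge Township: $913,139.2 × 0.0069 = $6,300.66048
City of Willowmere: $913,139.2 × 0.00661 = $6,035.850112
Transit Authority: $913,139.2 × 0.004 = $3,652.5568
Glenbar ISD: $913,139.2 × 0.0107 = $9,770.58944
Total = $25,759.656832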